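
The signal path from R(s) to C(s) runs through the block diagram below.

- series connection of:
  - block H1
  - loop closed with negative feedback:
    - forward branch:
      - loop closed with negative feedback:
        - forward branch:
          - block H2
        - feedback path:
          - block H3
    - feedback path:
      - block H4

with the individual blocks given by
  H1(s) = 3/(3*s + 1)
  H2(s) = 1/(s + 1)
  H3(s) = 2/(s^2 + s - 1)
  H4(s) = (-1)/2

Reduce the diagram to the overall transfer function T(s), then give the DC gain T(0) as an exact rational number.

Step 1 - reduce the feedback loop with forward H2 and return H3 gives (s^2 + s - 1)/(s^3 + 2*s^2 + 1)
Step 2 - feedback reduction of [H2/(1+H2*H3)], H4 gives (2*s^2 + 2*s - 2)/(2*s^3 + 3*s^2 - s + 3)
Step 3 - combine H1, [[H2/(1+H2*H3)]/(1+[H2/(1+H2*H3)]*H4)] in series gives (6*s^2 + 6*s - 6)/(6*s^4 + 11*s^3 + 8*s + 3)
That last expression is T(s); at s = 0 only the constant terms survive, so T(0) = -6/3 = -2.

Therefore the answer is -2.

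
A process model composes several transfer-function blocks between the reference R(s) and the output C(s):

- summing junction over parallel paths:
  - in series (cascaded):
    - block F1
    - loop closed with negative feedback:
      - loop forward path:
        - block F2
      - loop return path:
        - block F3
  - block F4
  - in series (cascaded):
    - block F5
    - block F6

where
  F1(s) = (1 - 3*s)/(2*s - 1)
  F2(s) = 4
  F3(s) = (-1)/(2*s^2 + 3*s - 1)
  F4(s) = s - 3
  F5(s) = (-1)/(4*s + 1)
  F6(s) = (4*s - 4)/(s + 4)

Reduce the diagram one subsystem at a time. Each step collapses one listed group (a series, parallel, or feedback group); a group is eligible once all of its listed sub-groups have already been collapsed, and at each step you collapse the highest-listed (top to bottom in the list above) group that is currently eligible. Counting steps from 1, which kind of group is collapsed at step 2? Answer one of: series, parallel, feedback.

The answer is series.

Reasoning:
[1] feedback reduction of F2, F3
[2] cascade F1, [F2/(1+F2*F3)]
[3] multiply F5, F6 (series)
[4] add (F1*[F2/(1+F2*F3)]), F4, (F5*F6) (parallel)
Step 2 collapses a series group.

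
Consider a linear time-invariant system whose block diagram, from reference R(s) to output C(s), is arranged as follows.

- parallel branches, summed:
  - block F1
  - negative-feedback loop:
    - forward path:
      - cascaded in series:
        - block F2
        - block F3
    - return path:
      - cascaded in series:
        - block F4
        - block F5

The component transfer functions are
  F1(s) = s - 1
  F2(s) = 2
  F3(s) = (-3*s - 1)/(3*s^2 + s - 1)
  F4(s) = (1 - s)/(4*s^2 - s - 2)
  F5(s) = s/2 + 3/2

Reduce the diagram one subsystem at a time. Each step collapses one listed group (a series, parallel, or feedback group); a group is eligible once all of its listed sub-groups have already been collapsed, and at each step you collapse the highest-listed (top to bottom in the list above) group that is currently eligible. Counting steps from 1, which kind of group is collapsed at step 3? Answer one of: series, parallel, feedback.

Step 1: multiply F2, F3 (series)
Step 2: series reduction of F4, F5
Step 3: reduce the feedback loop with forward (F2*F3) and return (F4*F5)
Step 4: sum the parallel branches F1, [(F2*F3)/(1+(F2*F3)*(F4*F5))]
The group at step 3 is a feedback group.

Final answer: feedback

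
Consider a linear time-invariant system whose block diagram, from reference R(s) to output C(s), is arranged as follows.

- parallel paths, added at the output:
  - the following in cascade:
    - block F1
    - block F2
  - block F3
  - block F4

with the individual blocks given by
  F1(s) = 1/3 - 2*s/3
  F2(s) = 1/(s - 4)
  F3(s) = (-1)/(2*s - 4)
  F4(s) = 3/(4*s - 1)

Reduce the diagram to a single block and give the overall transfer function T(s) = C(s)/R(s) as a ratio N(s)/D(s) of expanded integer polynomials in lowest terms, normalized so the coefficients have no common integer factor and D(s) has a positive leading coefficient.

Answer: (-16*s^3 + 50*s^2 - 83*s + 136)/(24*s^3 - 150*s^2 + 228*s - 48)

Working:
1. cascade F1, F2 -> (1 - 2*s)/(3*s - 12)
2. sum the parallel branches (F1*F2), F3, F4; the result is T(s) itself (integer coefficients, no common factor, positive leading denominator coefficient)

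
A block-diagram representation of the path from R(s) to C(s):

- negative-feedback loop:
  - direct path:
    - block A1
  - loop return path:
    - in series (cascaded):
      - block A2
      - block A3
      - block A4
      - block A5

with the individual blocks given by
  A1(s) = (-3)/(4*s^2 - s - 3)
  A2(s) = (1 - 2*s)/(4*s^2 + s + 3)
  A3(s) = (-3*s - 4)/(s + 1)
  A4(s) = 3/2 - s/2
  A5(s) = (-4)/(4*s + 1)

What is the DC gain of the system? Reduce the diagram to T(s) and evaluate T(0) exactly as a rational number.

(1) series reduction of A2, A3, A4, A5 -> (12*s^3 - 26*s^2 - 38*s + 24)/(16*s^4 + 24*s^3 + 21*s^2 + 16*s + 3)
(2) collapse the loop (A1 forward, (A2*A3*A4*A5) return) -> (-48*s^4 - 72*s^3 - 63*s^2 - 48*s - 9)/(64*s^6 + 80*s^5 + 12*s^4 - 65*s^3 + 11*s^2 + 63*s - 81)
That last expression is T(s); at s = 0 only the constant terms survive, so T(0) = -9/(-81) = 1/9.

Final answer: 1/9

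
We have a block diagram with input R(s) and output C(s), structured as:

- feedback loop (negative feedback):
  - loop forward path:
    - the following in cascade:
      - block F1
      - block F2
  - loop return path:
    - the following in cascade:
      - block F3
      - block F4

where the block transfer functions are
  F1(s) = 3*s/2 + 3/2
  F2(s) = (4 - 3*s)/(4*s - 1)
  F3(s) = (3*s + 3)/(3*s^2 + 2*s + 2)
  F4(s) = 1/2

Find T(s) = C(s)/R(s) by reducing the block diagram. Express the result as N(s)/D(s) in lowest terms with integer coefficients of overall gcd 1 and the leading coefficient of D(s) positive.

Reducing step by step:

Step 1 - combine F1, F2 in series = (-9*s^2 + 3*s + 12)/(8*s - 2)
Step 2 - combine F3, F4 in series = (3*s + 3)/(6*s^2 + 4*s + 4)
Step 3 - reduce the feedback loop with forward (F1*F2) and return (F3*F4) - this is the overall T(s), already in the required normalized form

Answer: (-54*s^4 - 18*s^3 + 48*s^2 + 60*s + 48)/(21*s^3 + 2*s^2 + 69*s + 28)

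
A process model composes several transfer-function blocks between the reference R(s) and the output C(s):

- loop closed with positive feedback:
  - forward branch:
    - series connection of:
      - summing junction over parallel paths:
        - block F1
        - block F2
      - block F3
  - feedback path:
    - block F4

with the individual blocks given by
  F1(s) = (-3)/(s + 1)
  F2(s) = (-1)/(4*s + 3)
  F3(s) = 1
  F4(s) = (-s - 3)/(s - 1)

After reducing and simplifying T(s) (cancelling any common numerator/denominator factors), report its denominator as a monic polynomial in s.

Step 1 - reduce the parallel group F1, F2, giving (-13*s - 10)/(4*s^2 + 7*s + 3)
Step 2 - combine (F1+F2), F3 in series, giving (-13*s - 10)/(4*s^2 + 7*s + 3)
Step 3 - close the feedback loop around ((F1+F2)*F3), F4, giving (-13*s^2 + 3*s + 10)/(4*s^3 - 10*s^2 - 53*s - 33)
T(s) is the step-3 result (common factors already cancelled). Leading coefficient of the denominator: 4. Divide through by 4 for the monic polynomial.

Therefore the answer is s^3 - 5*s^2/2 - 53*s/4 - 33/4.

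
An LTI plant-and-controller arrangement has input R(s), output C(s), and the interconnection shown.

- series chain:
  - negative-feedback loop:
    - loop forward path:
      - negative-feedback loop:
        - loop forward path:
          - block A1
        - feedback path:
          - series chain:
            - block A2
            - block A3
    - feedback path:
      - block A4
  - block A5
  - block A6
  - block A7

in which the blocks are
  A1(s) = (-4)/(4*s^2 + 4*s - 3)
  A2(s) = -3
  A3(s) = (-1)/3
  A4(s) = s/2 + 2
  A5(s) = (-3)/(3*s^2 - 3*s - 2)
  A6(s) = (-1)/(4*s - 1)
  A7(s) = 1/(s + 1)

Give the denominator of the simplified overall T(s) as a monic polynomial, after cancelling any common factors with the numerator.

1. reduce the series chain A2, A3 -> 1
2. reduce the feedback loop with forward A1 and return (A2*A3) -> (-4)/(4*s^2 + 4*s - 7)
3. apply the feedback formula to [A1/(1+A1*(A2*A3))], A4 -> (-4)/(4*s^2 + 2*s - 15)
4. series reduction of [[A1/(1+A1*(A2*A3))]/(1+[A1/(1+A1*(A2*A3))]*A4)], A5, A6, A7 -> (-12)/(48*s^6 + 12*s^5 - 266*s^4 - 7*s^3 + 302*s^2 + 49*s - 30)
T(s) is the step-4 result (common factors already cancelled). Leading coefficient of the denominator: 48. Divide through by 48 for the monic polynomial.

Answer: s^6 + s^5/4 - 133*s^4/24 - 7*s^3/48 + 151*s^2/24 + 49*s/48 - 5/8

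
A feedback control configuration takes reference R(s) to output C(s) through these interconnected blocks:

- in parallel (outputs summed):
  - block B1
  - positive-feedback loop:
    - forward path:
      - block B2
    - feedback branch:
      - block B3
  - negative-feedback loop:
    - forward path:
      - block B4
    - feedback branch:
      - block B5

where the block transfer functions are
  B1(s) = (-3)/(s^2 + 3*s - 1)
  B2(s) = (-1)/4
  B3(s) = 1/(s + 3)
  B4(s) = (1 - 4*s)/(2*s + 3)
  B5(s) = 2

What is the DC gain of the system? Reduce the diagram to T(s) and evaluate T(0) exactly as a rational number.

Reducing step by step:

1. apply the feedback formula to B2, B3 gives (-s - 3)/(4*s + 13)
2. collapse the loop (B4 forward, B5 return) gives (4*s - 1)/(6*s - 5)
3. add B1, [B2/(1-B2*B3)], [B4/(1+B4*B5)] (parallel) gives (10*s^4 + 65*s^3 + 25*s^2 - 203*s + 193)/(24*s^4 + 130*s^3 + 85*s^2 - 253*s + 65)
That last expression is T(s); at s = 0 only the constant terms survive, so T(0) = 193/65.

Answer: 193/65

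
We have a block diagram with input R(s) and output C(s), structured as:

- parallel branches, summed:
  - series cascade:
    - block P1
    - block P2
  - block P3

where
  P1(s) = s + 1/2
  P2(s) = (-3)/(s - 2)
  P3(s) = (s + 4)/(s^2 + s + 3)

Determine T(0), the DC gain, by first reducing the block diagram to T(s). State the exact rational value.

Reducing step by step:

(1) series reduction of P1, P2; result (-6*s - 3)/(2*s - 4)
(2) combine (P1*P2), P3 in parallel; result (-6*s^3 - 7*s^2 - 17*s - 25)/(2*s^3 - 2*s^2 + 2*s - 12)
Evaluating the step-2 result (the overall T(s)) at s = 0 gives T(0) = -25/(-12) = 25/12.

Answer: 25/12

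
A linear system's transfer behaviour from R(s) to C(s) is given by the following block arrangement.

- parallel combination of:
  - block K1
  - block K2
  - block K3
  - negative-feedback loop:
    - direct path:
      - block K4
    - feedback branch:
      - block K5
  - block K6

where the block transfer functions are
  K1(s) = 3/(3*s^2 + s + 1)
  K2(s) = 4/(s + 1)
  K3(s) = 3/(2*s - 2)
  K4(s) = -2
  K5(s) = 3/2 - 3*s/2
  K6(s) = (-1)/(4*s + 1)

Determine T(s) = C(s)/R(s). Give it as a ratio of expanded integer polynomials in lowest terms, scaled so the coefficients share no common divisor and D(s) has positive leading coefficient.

Step 1. collapse the loop (K4 forward, K5 return) -> (-2)/(3*s - 2)
Step 2. sum the parallel branches K1, K2, K3, [K4/(1+K4*K5)], K6 - this is the overall T(s), already in the required normalized form

Final answer: (330*s^5 - 163*s^4 + 40*s^3 - 144*s^2 + 65*s + 22)/(72*s^6 - 6*s^5 - 70*s^4 - 8*s^3 - 6*s^2 + 14*s + 4)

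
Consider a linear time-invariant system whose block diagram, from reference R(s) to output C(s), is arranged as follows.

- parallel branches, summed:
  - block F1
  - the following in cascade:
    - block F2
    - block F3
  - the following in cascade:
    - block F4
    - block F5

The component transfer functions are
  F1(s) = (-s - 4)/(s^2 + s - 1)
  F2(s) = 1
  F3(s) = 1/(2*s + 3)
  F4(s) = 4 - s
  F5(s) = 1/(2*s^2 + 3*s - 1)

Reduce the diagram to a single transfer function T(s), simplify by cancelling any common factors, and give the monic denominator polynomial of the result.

Reducing step by step:

Step 1: combine F2, F3 in series gives 1/(2*s + 3)
Step 2: reduce the series chain F4, F5 gives (4 - s)/(2*s^2 + 3*s - 1)
Step 3: combine F1, (F2*F3), (F4*F5) in parallel gives (-4*s^4 - 20*s^3 - 36*s^2 - 22*s + 1)/(4*s^5 + 16*s^4 + 15*s^3 - 8*s^2 - 10*s + 3)
That last expression is T(s), already simplified. Scaling its denominator by 1/4 (the reciprocal of the leading coefficient) yields the monic denominator.

Answer: s^5 + 4*s^4 + 15*s^3/4 - 2*s^2 - 5*s/2 + 3/4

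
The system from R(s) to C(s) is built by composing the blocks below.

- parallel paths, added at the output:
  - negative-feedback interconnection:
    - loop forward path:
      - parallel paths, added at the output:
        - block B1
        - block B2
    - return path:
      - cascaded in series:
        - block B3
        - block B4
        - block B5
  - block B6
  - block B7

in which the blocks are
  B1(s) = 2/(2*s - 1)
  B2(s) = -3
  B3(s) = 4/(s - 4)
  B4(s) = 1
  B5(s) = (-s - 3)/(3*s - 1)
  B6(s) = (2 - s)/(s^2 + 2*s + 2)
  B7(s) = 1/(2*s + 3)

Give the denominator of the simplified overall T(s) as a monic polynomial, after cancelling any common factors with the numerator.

(1) add B1, B2 (parallel) gives (5 - 6*s)/(2*s - 1)
(2) series reduction of B3, B4, B5 gives (-4*s - 12)/(3*s^2 - 13*s + 4)
(3) collapse the loop ((B1+B2) forward, (B3*B4*B5) return) gives (-18*s^3 + 93*s^2 - 89*s + 20)/(6*s^3 - 5*s^2 + 73*s - 64)
(4) parallel reduction of [(B1+B2)/(1+(B1+B2)*(B3*B4*B5))], B6, B7 gives (-36*s^6 + 54*s^5 + 316*s^4 + 199*s^3 + 51*s^2 + 58*s - 392)/(12*s^6 + 32*s^5 + 171*s^4 + 369*s^3 + 252*s^2 - 202*s - 384)
The result of step 4 is T(s) in lowest terms. Its denominator has leading coefficient 12; dividing the denominator through by 12 makes it monic.

Final answer: s^6 + 8*s^5/3 + 57*s^4/4 + 123*s^3/4 + 21*s^2 - 101*s/6 - 32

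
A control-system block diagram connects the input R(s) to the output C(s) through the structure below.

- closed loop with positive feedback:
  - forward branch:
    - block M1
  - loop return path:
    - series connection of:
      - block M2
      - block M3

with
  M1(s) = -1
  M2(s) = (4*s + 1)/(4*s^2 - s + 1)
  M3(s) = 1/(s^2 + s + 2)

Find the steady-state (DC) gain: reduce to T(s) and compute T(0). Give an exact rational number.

Reducing step by step:

Step 1. reduce the series chain M2, M3, giving (4*s + 1)/(4*s^4 + 3*s^3 + 8*s^2 - s + 2)
Step 2. close the feedback loop around M1, (M2*M3), giving (-4*s^4 - 3*s^3 - 8*s^2 + s - 2)/(4*s^4 + 3*s^3 + 8*s^2 + 3*s + 3)
That last expression is T(s); at s = 0 only the constant terms survive, so T(0) = -2/3.

Answer: -2/3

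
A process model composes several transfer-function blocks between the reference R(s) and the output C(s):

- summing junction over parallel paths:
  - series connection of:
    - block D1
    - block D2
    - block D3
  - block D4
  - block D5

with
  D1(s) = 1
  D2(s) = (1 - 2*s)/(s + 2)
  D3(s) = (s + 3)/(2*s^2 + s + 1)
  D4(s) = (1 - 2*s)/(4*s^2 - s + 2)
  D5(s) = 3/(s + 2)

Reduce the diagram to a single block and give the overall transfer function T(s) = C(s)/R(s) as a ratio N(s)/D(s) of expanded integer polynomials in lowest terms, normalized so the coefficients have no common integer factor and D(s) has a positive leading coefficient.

Answer: (12*s^4 - 20*s^3 + 33*s^2 - 11*s + 14)/(8*s^5 + 18*s^4 + 11*s^3 + 15*s^2 + 4*s + 4)

Working:
Step 1 - series reduction of D1, D2, D3 -> (-2*s^2 - 5*s + 3)/(2*s^3 + 5*s^2 + 3*s + 2)
Step 2 - parallel reduction of (D1*D2*D3), D4, D5 - this is the overall T(s), already in the required normalized form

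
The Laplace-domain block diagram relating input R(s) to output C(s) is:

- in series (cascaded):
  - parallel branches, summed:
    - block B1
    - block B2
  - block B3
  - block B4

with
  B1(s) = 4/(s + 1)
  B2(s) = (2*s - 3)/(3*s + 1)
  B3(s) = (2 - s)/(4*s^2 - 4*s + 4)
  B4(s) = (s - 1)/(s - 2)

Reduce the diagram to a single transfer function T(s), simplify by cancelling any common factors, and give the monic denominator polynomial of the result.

Answer: s^4 + s^3/3 + s + 1/3

Working:
[1] add B1, B2 (parallel): (2*s^2 + 11*s + 1)/(3*s^2 + 4*s + 1)
[2] reduce the series chain (B1+B2), B3, B4: (-2*s^3 - 9*s^2 + 10*s + 1)/(12*s^4 + 4*s^3 + 12*s + 4)
No further cancellation is possible in the step-2 result, so that is T(s). Its denominator becomes monic after dividing by the leading coefficient 12.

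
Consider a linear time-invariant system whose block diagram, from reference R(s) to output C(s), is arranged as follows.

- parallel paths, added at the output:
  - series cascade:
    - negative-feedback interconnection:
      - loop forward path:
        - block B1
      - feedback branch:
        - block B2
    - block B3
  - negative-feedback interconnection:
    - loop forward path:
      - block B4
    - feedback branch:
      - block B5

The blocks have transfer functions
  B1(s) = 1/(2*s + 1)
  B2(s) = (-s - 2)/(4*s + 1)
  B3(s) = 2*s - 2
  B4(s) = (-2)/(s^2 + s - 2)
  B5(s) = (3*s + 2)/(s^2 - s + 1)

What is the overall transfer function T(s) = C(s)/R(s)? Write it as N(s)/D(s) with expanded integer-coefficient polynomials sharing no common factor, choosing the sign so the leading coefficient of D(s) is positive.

1. apply the feedback formula to B1, B2: (4*s + 1)/(8*s^2 + 5*s - 1)
2. cascade [B1/(1+B1*B2)], B3: (8*s^2 - 6*s - 2)/(8*s^2 + 5*s - 1)
3. feedback reduction of B4, B5: (-2*s^2 + 2*s - 2)/(s^4 - 2*s^2 - 3*s - 6)
4. parallel reduction of ([B1/(1+B1*B2)]*B3), [B4/(1+B4*B5)]; the result is T(s) itself (integer coefficients, no common factor, positive leading denominator coefficient)

Hence the answer: (8*s^6 - 6*s^5 - 34*s^4 - 6*s^3 - 30*s^2 + 30*s + 14)/(8*s^6 + 5*s^5 - 17*s^4 - 34*s^3 - 61*s^2 - 27*s + 6)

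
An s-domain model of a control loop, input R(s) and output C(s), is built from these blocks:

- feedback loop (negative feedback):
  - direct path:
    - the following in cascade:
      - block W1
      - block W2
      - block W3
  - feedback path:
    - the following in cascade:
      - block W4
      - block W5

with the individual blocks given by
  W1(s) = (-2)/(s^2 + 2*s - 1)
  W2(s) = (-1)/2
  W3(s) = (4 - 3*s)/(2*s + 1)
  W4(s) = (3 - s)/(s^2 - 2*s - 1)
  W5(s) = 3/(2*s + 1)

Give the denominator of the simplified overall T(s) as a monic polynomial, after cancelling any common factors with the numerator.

Reducing step by step:

(1) multiply W1, W2, W3 (series): (4 - 3*s)/(2*s^3 + 5*s^2 - 1)
(2) cascade W4, W5: (9 - 3*s)/(2*s^3 - 3*s^2 - 4*s - 1)
(3) collapse the loop ((W1*W2*W3) forward, (W4*W5) return): (-6*s^4 + 17*s^3 - 13*s - 4)/(4*s^6 + 4*s^5 - 23*s^4 - 24*s^3 + 7*s^2 - 35*s + 37)
No further cancellation is possible in the step-3 result, so that is T(s). Its denominator becomes monic after dividing by the leading coefficient 4.

Answer: s^6 + s^5 - 23*s^4/4 - 6*s^3 + 7*s^2/4 - 35*s/4 + 37/4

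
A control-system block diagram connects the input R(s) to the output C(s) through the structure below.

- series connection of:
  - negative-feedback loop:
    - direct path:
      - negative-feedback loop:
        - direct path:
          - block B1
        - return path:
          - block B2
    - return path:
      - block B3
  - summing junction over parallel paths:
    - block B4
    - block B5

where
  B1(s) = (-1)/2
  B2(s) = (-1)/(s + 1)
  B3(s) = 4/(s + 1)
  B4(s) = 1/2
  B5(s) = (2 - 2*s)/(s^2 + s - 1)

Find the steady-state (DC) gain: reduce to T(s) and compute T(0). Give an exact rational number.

Reducing step by step:

[1] feedback reduction of B1, B2 gives (-s - 1)/(2*s + 3)
[2] feedback reduction of [B1/(1+B1*B2)], B3 gives (-s - 1)/(2*s - 1)
[3] parallel reduction of B4, B5 gives (s^2 - 3*s + 3)/(2*s^2 + 2*s - 2)
[4] reduce the series chain [[B1/(1+B1*B2)]/(1+[B1/(1+B1*B2)]*B3)], (B4+B5) gives (-s^3 + 2*s^2 - 3)/(4*s^3 + 2*s^2 - 6*s + 2)
Step 4 gives the overall T(s). Then T(0) = -3/2.

Answer: -3/2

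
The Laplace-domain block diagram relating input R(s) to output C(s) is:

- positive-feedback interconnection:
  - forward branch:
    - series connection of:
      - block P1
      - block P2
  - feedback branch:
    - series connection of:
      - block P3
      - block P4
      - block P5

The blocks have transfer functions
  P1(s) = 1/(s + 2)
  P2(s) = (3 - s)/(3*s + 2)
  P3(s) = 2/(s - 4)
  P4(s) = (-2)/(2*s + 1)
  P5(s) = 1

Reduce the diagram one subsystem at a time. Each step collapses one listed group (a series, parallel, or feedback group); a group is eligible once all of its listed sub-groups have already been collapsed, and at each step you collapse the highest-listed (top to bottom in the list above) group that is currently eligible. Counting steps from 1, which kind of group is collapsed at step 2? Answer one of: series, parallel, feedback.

[1] multiply P1, P2 (series)
[2] multiply P3, P4, P5 (series)
[3] apply the feedback formula to (P1*P2), (P3*P4*P5)
So the answer for step 2 is series.

Final answer: series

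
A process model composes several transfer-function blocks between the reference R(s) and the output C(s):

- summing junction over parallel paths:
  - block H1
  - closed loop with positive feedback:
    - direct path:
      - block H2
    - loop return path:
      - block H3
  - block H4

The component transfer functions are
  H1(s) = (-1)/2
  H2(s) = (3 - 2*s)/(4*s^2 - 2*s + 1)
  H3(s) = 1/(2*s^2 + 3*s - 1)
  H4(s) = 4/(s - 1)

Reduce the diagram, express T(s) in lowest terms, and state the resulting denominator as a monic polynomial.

The answer is s^5 - 2*s^3 + 15*s^2/8 - 11*s/8 + 1/2.

Reasoning:
Step 1 - reduce the feedback loop with forward H2 and return H3: (-4*s^3 + 11*s - 3)/(8*s^4 + 8*s^3 - 8*s^2 + 7*s - 4)
Step 2 - combine H1, [H2/(1-H2*H3)], H4 in parallel: (-8*s^5 + 56*s^4 + 88*s^3 - 57*s^2 + 39*s - 30)/(16*s^5 - 32*s^3 + 30*s^2 - 22*s + 8)
Step 2 gives the fully reduced T(s), with no common factor left to cancel. The denominator's leading coefficient is 16, so divide each of its coefficients by 16 to get the monic form.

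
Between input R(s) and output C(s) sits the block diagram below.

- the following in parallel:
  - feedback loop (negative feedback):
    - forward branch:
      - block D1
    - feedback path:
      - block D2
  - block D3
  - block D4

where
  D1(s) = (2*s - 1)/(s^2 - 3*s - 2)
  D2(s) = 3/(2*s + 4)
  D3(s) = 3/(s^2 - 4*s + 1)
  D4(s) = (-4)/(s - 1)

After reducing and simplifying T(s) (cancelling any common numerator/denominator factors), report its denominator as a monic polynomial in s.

(1) collapse the loop (D1 forward, D2 return), giving (4*s^2 + 6*s - 4)/(2*s^3 - 2*s^2 - 10*s - 11)
(2) combine [D1/(1+D1*D2)], D3, D4 in parallel, giving (-4*s^5 + 32*s^4 - 26*s^3 - 86*s^2 - 165*s + 81)/(2*s^6 - 12*s^5 + 10*s^4 + 27*s^3 + 7*s^2 - 45*s + 11)
Step 2 gives the fully reduced T(s), with no common factor left to cancel. The denominator's leading coefficient is 2, so divide each of its coefficients by 2 to get the monic form.

Hence the answer: s^6 - 6*s^5 + 5*s^4 + 27*s^3/2 + 7*s^2/2 - 45*s/2 + 11/2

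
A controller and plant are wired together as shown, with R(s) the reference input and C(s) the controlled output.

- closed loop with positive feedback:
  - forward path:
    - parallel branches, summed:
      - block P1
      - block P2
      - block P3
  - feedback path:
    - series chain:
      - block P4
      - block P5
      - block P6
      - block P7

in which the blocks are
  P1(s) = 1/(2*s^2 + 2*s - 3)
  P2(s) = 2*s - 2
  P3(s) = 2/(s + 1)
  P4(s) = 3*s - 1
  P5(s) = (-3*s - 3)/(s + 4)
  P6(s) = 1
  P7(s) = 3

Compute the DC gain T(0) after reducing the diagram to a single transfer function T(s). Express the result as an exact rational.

Reducing step by step:

Step 1. combine P1, P2, P3 in parallel; result (4*s^4 + 4*s^3 - 6*s^2 + s + 1)/(2*s^3 + 4*s^2 - s - 3)
Step 2. series reduction of P4, P5, P6, P7; result (-27*s^2 - 18*s + 9)/(s + 4)
Step 3. reduce the feedback loop with forward (P1+P2+P3) and return (P4*P5*P6*P7); result (4*s^5 + 20*s^4 + 10*s^3 - 23*s^2 + 5*s + 4)/(108*s^6 + 180*s^5 - 124*s^4 - 105*s^3 + 114*s^2 + 2*s - 21)
DC gain: substitute s = 0 into T(s) from step 3: T(0) = 4/(-21) = -4/21.

Answer: -4/21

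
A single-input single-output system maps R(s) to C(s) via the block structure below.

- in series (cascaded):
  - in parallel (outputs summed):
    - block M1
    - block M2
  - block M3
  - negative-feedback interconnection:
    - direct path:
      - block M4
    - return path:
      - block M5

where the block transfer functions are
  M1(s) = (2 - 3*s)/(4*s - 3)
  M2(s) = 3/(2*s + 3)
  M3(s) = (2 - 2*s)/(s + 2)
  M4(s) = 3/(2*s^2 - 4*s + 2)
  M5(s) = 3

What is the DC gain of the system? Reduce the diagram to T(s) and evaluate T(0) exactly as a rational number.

Answer: 1/11

Working:
(1) sum the parallel branches M1, M2 gives (-6*s^2 + 7*s - 3)/(8*s^2 + 6*s - 9)
(2) close the feedback loop around M4, M5 gives 3/(2*s^2 - 4*s + 11)
(3) cascade (M1+M2), M3, [M4/(1+M4*M5)] gives (36*s^3 - 78*s^2 + 60*s - 18)/(16*s^5 + 12*s^4 + 6*s^3 + 194*s^2 + 105*s - 198)
Evaluating the step-3 result (the overall T(s)) at s = 0 gives T(0) = -18/(-198) = 1/11.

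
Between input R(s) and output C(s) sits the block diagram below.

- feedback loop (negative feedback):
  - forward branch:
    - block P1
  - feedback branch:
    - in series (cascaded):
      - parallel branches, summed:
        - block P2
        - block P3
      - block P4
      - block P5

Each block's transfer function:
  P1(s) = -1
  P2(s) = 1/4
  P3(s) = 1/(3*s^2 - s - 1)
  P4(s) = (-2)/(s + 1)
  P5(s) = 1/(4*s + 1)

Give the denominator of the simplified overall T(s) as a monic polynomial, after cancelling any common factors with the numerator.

Step 1: combine P2, P3 in parallel -> (3*s^2 - s + 3)/(12*s^2 - 4*s - 4)
Step 2: series reduction of (P2+P3), P4, P5 -> (-3*s^2 + s - 3)/(24*s^4 + 22*s^3 - 12*s^2 - 12*s - 2)
Step 3: collapse the loop (P1 forward, ((P2+P3)*P4*P5) return) -> (-24*s^4 - 22*s^3 + 12*s^2 + 12*s + 2)/(24*s^4 + 22*s^3 - 9*s^2 - 13*s + 1)
No further cancellation is possible in the step-3 result, so that is T(s). Its denominator becomes monic after dividing by the leading coefficient 24.

Final answer: s^4 + 11*s^3/12 - 3*s^2/8 - 13*s/24 + 1/24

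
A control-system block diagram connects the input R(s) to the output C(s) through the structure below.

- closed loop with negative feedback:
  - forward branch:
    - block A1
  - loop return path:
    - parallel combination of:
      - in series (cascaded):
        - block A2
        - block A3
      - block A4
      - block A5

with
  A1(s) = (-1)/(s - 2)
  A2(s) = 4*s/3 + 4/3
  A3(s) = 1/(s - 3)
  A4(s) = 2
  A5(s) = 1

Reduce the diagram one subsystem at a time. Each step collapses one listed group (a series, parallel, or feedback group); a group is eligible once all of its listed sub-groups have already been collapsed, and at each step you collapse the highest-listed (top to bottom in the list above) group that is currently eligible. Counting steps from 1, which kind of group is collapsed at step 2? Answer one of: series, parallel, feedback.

Reducing step by step:

(1) combine A2, A3 in series
(2) sum the parallel branches (A2*A3), A4, A5
(3) collapse the loop (A1 forward, ((A2*A3)+A4+A5) return)
So the answer for step 2 is parallel.

Answer: parallel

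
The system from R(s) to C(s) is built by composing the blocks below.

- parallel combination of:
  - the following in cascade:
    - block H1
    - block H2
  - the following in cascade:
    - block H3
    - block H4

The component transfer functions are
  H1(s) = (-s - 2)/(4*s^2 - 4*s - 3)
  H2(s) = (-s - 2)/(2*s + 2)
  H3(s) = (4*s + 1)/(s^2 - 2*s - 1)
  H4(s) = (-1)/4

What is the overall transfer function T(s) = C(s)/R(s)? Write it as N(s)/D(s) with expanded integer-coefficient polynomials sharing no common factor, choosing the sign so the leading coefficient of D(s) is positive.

Reducing step by step:

Step 1. multiply H1, H2 (series) = (s^2 + 4*s + 4)/(8*s^3 - 14*s - 6)
Step 2. reduce the series chain H3, H4 = (-4*s - 1)/(4*s^2 - 8*s - 4)
Step 3. reduce the parallel group (H1*H2), (H3*H4), giving the overall T(s)

Answer: (-14*s^4 + 18*s^2 - 5*s - 5)/(16*s^5 - 32*s^4 - 44*s^3 + 44*s^2 + 52*s + 12)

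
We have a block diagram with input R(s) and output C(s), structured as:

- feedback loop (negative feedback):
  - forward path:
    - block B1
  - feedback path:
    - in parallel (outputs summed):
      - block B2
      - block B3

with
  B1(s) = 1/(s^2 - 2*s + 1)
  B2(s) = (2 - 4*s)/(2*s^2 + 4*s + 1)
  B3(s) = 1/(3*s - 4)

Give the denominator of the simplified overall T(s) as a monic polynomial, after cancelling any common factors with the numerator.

1. combine B2, B3 in parallel, giving (-10*s^2 + 26*s - 7)/(6*s^3 + 4*s^2 - 13*s - 4)
2. feedback reduction of B1, (B2+B3), giving (6*s^3 + 4*s^2 - 13*s - 4)/(6*s^5 - 8*s^4 - 15*s^3 + 16*s^2 + 21*s - 11)
T(s) is the step-2 result (common factors already cancelled). Leading coefficient of the denominator: 6. Divide through by 6 for the monic polynomial.

Final answer: s^5 - 4*s^4/3 - 5*s^3/2 + 8*s^2/3 + 7*s/2 - 11/6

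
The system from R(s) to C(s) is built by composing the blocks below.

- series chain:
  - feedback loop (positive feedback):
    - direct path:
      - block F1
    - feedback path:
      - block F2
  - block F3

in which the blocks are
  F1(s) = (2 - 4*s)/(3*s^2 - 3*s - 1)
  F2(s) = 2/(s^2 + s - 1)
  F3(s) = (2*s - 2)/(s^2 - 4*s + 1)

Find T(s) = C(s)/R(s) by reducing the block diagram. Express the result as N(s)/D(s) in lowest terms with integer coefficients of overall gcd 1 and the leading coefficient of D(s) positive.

First reduce the diagram to T(s).

(1) collapse the loop (F1 forward, F2 return) -> (-4*s^3 - 2*s^2 + 6*s - 2)/(3*s^4 - 7*s^2 + 10*s - 3)
(2) multiply [F1/(1-F1*F2)], F3 (series), which is the overall transfer function T(s) = C(s)/R(s) in lowest terms

Answer: (-8*s^4 + 4*s^3 + 16*s^2 - 16*s + 4)/(3*s^6 - 12*s^5 - 4*s^4 + 38*s^3 - 50*s^2 + 22*s - 3)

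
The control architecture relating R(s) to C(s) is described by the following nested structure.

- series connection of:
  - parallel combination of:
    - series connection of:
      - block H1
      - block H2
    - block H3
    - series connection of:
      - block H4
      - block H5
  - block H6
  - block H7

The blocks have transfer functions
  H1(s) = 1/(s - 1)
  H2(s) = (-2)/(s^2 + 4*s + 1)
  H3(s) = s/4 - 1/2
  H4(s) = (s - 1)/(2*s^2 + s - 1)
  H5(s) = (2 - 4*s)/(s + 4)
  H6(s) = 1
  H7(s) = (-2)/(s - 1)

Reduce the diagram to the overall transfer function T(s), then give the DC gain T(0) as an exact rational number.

Step 1 - series reduction of H1, H2; result (-2)/(s^3 + 3*s^2 - 3*s - 1)
Step 2 - combine H4, H5 in series; result (2 - 2*s)/(s^2 + 5*s + 4)
Step 3 - sum the parallel branches (H1*H2), H3, (H4*H5); result (s^6 + 6*s^5 - 8*s^4 - 52*s^3 + 31*s^2 - 26*s - 32)/(4*s^5 + 32*s^4 + 64*s^3 - 16*s^2 - 68*s - 16)
Step 4 - multiply ((H1*H2)+H3+(H4*H5)), H6, H7 (series); result (-s^6 - 6*s^5 + 8*s^4 + 52*s^3 - 31*s^2 + 26*s + 32)/(2*s^6 + 14*s^5 + 16*s^4 - 40*s^3 - 26*s^2 + 26*s + 8)
The step-4 result is T(s). Setting s = 0: T(0) = 32/8 = 4.

Therefore the answer is 4.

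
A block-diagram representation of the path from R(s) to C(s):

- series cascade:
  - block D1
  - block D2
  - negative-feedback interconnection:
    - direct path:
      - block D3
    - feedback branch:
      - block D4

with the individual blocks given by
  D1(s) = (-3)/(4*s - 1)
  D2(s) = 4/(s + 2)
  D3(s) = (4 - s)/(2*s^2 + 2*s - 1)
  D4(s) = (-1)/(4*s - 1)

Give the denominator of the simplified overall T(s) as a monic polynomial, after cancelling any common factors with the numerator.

The answer is s^4 + 11*s^3/4 + 7*s^2/8 - 13*s/8 - 3/4.

Reasoning:
Step 1 - reduce the feedback loop with forward D3 and return D4 -> (-4*s^2 + 17*s - 4)/(8*s^3 + 6*s^2 - 5*s - 3)
Step 2 - reduce the series chain D1, D2, [D3/(1+D3*D4)] -> (12*s - 48)/(8*s^4 + 22*s^3 + 7*s^2 - 13*s - 6)
Step 2 gives the fully reduced T(s), with no common factor left to cancel. The denominator's leading coefficient is 8, so divide each of its coefficients by 8 to get the monic form.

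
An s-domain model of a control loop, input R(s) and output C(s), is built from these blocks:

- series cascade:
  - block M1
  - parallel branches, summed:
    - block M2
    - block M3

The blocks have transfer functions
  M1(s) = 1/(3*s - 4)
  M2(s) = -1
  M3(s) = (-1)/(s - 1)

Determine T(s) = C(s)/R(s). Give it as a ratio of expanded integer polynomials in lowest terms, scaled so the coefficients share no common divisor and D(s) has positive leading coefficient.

Answer: (-s)/(3*s^2 - 7*s + 4)

Working:
Step 1 - sum the parallel branches M2, M3: (-s)/(s - 1)
Step 2 - combine M1, (M2+M3) in series - this is the overall T(s), already in the required normalized form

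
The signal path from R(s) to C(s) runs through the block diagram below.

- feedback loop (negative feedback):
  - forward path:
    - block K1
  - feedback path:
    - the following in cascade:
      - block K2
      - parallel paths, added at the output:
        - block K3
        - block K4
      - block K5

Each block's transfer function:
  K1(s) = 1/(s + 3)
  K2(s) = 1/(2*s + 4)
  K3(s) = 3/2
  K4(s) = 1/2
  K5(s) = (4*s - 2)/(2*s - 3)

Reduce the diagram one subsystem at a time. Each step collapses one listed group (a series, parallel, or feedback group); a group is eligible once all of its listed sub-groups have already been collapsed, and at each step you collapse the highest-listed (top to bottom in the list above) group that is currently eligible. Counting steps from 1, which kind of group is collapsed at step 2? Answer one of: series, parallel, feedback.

Reducing step by step:

[1] add K3, K4 (parallel)
[2] cascade K2, (K3+K4), K5
[3] apply the feedback formula to K1, (K2*(K3+K4)*K5)
So the answer for step 2 is series.

Answer: series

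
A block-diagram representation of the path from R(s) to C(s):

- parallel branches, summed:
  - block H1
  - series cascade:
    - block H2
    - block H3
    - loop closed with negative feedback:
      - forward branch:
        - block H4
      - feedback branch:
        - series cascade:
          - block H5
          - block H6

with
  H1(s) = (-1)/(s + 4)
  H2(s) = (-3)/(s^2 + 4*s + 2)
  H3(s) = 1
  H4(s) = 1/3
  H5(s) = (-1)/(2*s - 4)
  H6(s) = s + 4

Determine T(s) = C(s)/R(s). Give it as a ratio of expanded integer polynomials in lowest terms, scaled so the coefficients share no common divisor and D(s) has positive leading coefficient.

1. series reduction of H5, H6; result (-s - 4)/(2*s - 4)
2. close the feedback loop around H4, (H5*H6); result (2*s - 4)/(5*s - 16)
3. cascade H2, H3, [H4/(1+H4*(H5*H6))]; result (12 - 6*s)/(5*s^3 + 4*s^2 - 54*s - 32)
4. sum the parallel branches H1, (H2*H3*[H4/(1+H4*(H5*H6))]), giving the overall T(s)

Hence the answer: (-5*s^3 - 10*s^2 + 42*s + 80)/(5*s^4 + 24*s^3 - 38*s^2 - 248*s - 128)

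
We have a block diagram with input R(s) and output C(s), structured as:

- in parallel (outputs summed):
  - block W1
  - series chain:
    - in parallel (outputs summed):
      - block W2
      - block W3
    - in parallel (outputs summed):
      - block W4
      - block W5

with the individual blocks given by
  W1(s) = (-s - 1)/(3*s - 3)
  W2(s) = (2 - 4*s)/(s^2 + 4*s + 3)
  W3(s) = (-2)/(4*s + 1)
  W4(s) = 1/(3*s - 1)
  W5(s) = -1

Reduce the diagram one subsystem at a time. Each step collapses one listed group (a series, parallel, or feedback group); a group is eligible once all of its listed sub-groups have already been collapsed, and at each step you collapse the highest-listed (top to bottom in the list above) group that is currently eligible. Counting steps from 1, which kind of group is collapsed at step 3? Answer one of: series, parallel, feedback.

(1) add W2, W3 (parallel)
(2) combine W4, W5 in parallel
(3) series reduction of (W2+W3), (W4+W5)
(4) sum the parallel branches W1, ((W2+W3)*(W4+W5))
Step 3: series.

Hence the answer: series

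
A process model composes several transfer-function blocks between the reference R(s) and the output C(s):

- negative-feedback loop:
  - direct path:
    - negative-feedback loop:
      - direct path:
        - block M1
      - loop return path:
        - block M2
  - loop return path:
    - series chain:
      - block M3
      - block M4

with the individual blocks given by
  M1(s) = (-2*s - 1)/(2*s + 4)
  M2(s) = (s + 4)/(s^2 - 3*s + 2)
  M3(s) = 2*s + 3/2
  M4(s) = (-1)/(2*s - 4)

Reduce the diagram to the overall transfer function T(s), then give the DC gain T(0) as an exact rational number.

Reducing step by step:

Step 1 - feedback reduction of M1, M2; result (-2*s^3 + 5*s^2 - s - 2)/(2*s^3 - 4*s^2 - 17*s + 4)
Step 2 - reduce the series chain M3, M4; result (-4*s - 3)/(4*s - 8)
Step 3 - close the feedback loop around [M1/(1+M1*M2)], (M3*M4); result (-8*s^3 + 20*s^2 - 4*s - 8)/(16*s^3 - 14*s^2 - 75*s + 13)
Evaluating the step-3 result (the overall T(s)) at s = 0 gives T(0) = -8/13.

Answer: -8/13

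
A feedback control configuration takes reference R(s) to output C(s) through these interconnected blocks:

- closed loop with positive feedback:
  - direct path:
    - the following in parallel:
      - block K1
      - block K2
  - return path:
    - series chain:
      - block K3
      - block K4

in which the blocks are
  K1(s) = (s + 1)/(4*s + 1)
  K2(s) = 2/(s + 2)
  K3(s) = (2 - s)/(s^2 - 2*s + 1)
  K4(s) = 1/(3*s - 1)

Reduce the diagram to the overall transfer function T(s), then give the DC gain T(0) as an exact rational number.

1. reduce the parallel group K1, K2 -> (s^2 + 11*s + 4)/(4*s^2 + 9*s + 2)
2. multiply K3, K4 (series) -> (2 - s)/(3*s^3 - 7*s^2 + 5*s - 1)
3. close the feedback loop around (K1+K2), (K3*K4) -> (3*s^5 + 26*s^4 - 60*s^3 + 26*s^2 + 9*s - 4)/(12*s^5 - s^4 - 36*s^3 + 36*s^2 - 17*s - 10)
That last expression is T(s); at s = 0 only the constant terms survive, so T(0) = -4/(-10) = 2/5.

Final answer: 2/5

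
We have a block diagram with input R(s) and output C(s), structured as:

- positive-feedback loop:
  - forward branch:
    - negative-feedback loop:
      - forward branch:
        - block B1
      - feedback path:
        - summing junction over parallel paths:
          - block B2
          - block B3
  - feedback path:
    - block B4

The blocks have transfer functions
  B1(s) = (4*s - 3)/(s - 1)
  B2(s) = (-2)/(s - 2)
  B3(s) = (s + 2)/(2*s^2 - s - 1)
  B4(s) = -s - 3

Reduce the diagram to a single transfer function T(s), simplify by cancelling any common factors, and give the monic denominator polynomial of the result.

[1] reduce the parallel group B2, B3 -> (-3*s^2 + 2*s - 2)/(2*s^3 - 5*s^2 + s + 2)
[2] reduce the feedback loop with forward B1 and return (B2+B3) -> (8*s^4 - 26*s^3 + 19*s^2 + 5*s - 6)/(2*s^4 - 19*s^3 + 23*s^2 - 13*s + 4)
[3] collapse the loop ([B1/(1+B1*(B2+B3))] forward, B4 return) -> (8*s^4 - 26*s^3 + 19*s^2 + 5*s - 6)/(8*s^5 - 78*s^3 + 85*s^2 - 4*s - 14)
No further cancellation is possible in the step-3 result, so that is T(s). Its denominator becomes monic after dividing by the leading coefficient 8.

Answer: s^5 - 39*s^3/4 + 85*s^2/8 - s/2 - 7/4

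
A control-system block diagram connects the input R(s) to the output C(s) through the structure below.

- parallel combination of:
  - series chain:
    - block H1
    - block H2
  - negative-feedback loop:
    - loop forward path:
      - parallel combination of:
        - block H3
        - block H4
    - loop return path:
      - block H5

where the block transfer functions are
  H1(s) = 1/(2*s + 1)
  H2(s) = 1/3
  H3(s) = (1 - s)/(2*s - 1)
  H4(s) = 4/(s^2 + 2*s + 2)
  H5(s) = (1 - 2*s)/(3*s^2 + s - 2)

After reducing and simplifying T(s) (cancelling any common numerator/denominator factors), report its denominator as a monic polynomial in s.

The answer is s^6 + 8*s^5/3 + 25*s^4/12 - 4*s^3 - 5*s^2/4 + 5*s/6 + 1/6.

Reasoning:
Step 1 - cascade H1, H2: 1/(6*s + 3)
Step 2 - add H3, H4 (parallel): (-s^3 - s^2 + 8*s - 2)/(2*s^3 + 3*s^2 + 2*s - 2)
Step 3 - collapse the loop ((H3+H4) forward, H5 return): (-3*s^5 - 4*s^4 + 25*s^3 + 4*s^2 - 18*s + 4)/(6*s^5 + 13*s^4 + 6*s^3 - 27*s^2 + 6*s + 2)
Step 4 - reduce the parallel group (H1*H2), [(H3+H4)/(1+(H3+H4)*H5)]: (-18*s^6 - 27*s^5 + 151*s^4 + 105*s^3 - 123*s^2 - 24*s + 14)/(36*s^6 + 96*s^5 + 75*s^4 - 144*s^3 - 45*s^2 + 30*s + 6)
The result of step 4 is T(s) in lowest terms. Its denominator has leading coefficient 36; dividing the denominator through by 36 makes it monic.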